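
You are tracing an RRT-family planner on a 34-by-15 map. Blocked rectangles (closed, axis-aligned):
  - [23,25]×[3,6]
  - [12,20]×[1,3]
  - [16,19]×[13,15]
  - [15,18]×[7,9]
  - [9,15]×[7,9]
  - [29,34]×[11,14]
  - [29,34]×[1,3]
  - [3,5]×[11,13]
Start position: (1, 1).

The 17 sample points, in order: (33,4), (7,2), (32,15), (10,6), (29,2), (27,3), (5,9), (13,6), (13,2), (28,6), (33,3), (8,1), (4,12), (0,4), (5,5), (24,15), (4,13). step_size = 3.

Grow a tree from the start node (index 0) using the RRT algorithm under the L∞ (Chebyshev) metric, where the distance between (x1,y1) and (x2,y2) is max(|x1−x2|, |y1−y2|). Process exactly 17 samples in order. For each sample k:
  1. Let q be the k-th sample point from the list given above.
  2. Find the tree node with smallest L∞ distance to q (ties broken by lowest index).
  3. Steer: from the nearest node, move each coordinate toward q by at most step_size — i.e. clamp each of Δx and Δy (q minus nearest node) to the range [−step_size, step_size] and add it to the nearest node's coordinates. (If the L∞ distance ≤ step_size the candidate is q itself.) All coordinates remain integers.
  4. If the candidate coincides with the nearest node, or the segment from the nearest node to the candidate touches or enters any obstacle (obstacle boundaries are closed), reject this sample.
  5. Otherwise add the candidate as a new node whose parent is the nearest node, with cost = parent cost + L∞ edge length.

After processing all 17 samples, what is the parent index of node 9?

Parent of node 9: 5

1. q=(33,4) nearest=0 d=32 new=(4,4) → add node 1 parent=0 cost=3
2. q=(7,2) nearest=1 d=3 new=(7,2) → add node 2 parent=1 cost=6
3. q=(32,15) nearest=2 d=25 new=(10,5) → add node 3 parent=2 cost=9
4. q=(10,6) nearest=3 d=1 new=(10,6) → add node 4 parent=3 cost=10
5. q=(29,2) nearest=3 d=19 new=(13,2) → blocked by [12,20]×[1,3], reject
6. q=(27,3) nearest=3 d=17 new=(13,3) → blocked by [12,20]×[1,3], reject
7. q=(5,9) nearest=1 d=5 new=(5,7) → add node 5 parent=1 cost=6
8. q=(13,6) nearest=3 d=3 new=(13,6) → add node 6 parent=3 cost=12
9. q=(13,2) nearest=3 d=3 new=(13,2) → blocked by [12,20]×[1,3], reject
10. q=(28,6) nearest=6 d=15 new=(16,6) → add node 7 parent=6 cost=15
11. q=(33,3) nearest=7 d=17 new=(19,3) → blocked by [12,20]×[1,3], reject
12. q=(8,1) nearest=2 d=1 new=(8,1) → add node 8 parent=2 cost=7
13. q=(4,12) nearest=5 d=5 new=(4,10) → add node 9 parent=5 cost=9
14. q=(0,4) nearest=0 d=3 new=(0,4) → add node 10 parent=0 cost=3
15. q=(5,5) nearest=1 d=1 new=(5,5) → add node 11 parent=1 cost=4
16. q=(24,15) nearest=7 d=9 new=(19,9) → blocked by [15,18]×[7,9], reject
17. q=(4,13) nearest=9 d=3 new=(4,13) → blocked by [3,5]×[11,13], reject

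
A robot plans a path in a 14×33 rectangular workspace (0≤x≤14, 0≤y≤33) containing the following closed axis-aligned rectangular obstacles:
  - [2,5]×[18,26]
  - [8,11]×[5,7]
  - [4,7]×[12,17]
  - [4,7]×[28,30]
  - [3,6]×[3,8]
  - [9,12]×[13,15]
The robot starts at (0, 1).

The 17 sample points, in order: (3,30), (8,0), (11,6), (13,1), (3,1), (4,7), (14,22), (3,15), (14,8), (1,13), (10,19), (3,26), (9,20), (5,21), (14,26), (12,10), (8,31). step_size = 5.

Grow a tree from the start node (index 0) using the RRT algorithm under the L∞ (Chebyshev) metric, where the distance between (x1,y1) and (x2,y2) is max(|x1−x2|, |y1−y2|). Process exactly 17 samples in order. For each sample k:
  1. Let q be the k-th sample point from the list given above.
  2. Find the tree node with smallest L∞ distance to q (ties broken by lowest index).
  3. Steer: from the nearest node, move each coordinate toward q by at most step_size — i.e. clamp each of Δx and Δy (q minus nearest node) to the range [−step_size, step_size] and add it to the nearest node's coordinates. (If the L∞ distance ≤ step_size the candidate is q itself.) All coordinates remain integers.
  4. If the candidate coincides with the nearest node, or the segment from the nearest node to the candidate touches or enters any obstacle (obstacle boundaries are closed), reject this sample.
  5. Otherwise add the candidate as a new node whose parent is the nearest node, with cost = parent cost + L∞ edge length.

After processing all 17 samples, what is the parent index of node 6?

Parent of node 6: 4

1. q=(3,30) nearest=0 d=29 new=(3,6) → blocked by [3,6]×[3,8], reject
2. q=(8,0) nearest=0 d=8 new=(5,0) → add node 1 parent=0 cost=5
3. q=(11,6) nearest=1 d=6 new=(10,5) → blocked by [8,11]×[5,7], reject
4. q=(13,1) nearest=1 d=8 new=(10,1) → add node 2 parent=1 cost=10
5. q=(3,1) nearest=1 d=2 new=(3,1) → add node 3 parent=1 cost=7
6. q=(4,7) nearest=0 d=6 new=(4,6) → blocked by [3,6]×[3,8], reject
7. q=(14,22) nearest=0 d=21 new=(5,6) → blocked by [3,6]×[3,8], reject
8. q=(3,15) nearest=0 d=14 new=(3,6) → blocked by [3,6]×[3,8], reject
9. q=(14,8) nearest=2 d=7 new=(14,6) → add node 4 parent=2 cost=15
10. q=(1,13) nearest=0 d=12 new=(1,6) → add node 5 parent=0 cost=5
11. q=(10,19) nearest=4 d=13 new=(10,11) → add node 6 parent=4 cost=20
12. q=(3,26) nearest=6 d=15 new=(5,16) → blocked by [4,7]×[12,17], reject
13. q=(9,20) nearest=6 d=9 new=(9,16) → blocked by [9,12]×[13,15], reject
14. q=(5,21) nearest=6 d=10 new=(5,16) → blocked by [4,7]×[12,17], reject
15. q=(14,26) nearest=6 d=15 new=(14,16) → blocked by [9,12]×[13,15], reject
16. q=(12,10) nearest=6 d=2 new=(12,10) → add node 7 parent=6 cost=22
17. q=(8,31) nearest=6 d=20 new=(8,16) → blocked by [9,12]×[13,15], reject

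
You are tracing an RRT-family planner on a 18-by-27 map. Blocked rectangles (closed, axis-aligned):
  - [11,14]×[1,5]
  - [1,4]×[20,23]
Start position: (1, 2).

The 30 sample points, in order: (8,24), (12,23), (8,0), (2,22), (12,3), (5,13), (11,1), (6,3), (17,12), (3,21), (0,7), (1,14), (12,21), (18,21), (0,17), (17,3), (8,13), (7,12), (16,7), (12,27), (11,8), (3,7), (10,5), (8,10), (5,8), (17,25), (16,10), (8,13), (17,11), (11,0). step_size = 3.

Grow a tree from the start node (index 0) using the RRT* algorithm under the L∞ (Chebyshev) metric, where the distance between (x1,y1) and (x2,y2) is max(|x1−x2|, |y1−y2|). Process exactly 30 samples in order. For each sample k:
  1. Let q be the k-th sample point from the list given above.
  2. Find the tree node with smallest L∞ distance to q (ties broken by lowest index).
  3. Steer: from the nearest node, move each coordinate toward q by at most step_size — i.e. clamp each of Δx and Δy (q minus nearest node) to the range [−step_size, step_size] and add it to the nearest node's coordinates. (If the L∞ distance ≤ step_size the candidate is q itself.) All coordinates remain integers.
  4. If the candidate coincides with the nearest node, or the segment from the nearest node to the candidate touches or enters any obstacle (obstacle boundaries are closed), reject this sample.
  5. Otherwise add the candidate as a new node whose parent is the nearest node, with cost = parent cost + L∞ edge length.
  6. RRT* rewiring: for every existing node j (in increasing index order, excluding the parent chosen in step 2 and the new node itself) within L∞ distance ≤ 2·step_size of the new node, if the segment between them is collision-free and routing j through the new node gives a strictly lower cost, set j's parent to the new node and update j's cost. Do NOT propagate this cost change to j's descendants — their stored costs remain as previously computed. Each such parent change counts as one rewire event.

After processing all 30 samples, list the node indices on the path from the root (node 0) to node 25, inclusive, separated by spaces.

1. q=(8,24) nearest=0 d=22 new=(4,5) → add node 1 parent=0 cost=3
2. q=(12,23) nearest=1 d=18 new=(7,8) → add node 2 parent=1 cost=6
3. q=(8,0) nearest=1 d=5 new=(7,2) → add node 3 parent=1 cost=6
4. q=(2,22) nearest=2 d=14 new=(4,11) → add node 4 parent=2 cost=9
5. q=(12,3) nearest=2 d=5 new=(10,5) → add node 5 parent=2 cost=9
6. q=(5,13) nearest=4 d=2 new=(5,13) → add node 6 parent=4 cost=11
7. q=(11,1) nearest=3 d=4 new=(10,1) → add node 7 parent=3 cost=9
8. q=(6,3) nearest=3 d=1 new=(6,3) → add node 8 parent=3 cost=7
9. q=(17,12) nearest=5 d=7 new=(13,8) → add node 9 parent=5 cost=12
10. q=(3,21) nearest=6 d=8 new=(3,16) → add node 10 parent=6 cost=14
11. q=(0,7) nearest=1 d=4 new=(1,7) → add node 11 parent=1 cost=6
12. q=(1,14) nearest=10 d=2 new=(1,14) → add node 12 parent=10 cost=16
13. q=(12,21) nearest=6 d=8 new=(8,16) → add node 13 parent=6 cost=14
14. q=(18,21) nearest=13 d=10 new=(11,19) → add node 14 parent=13 cost=17
15. q=(0,17) nearest=10 d=3 new=(0,17) → add node 15 parent=10 cost=17
16. q=(17,3) nearest=9 d=5 new=(16,5) → add node 16 parent=9 cost=15
17. q=(8,13) nearest=6 d=3 new=(8,13) → add node 17 parent=6 cost=14
18. q=(7,12) nearest=17 d=1 new=(7,12) → add node 18 parent=17 cost=15
19. q=(16,7) nearest=16 d=2 new=(16,7) → add node 19 parent=16 cost=17
20. q=(12,27) nearest=14 d=8 new=(12,22) → add node 20 parent=14 cost=20
21. q=(11,8) nearest=9 d=2 new=(11,8) → add node 21 parent=9 cost=14
22. q=(3,7) nearest=1 d=2 new=(3,7) → add node 22 parent=1 cost=5; rewire 17→22 (11<14); rewire 18→22 (10<15)
23. q=(10,5) nearest=5 d=0 → coincident, reject
24. q=(8,10) nearest=2 d=2 new=(8,10) → add node 23 parent=2 cost=8; rewire 21→23 (11<14)
25. q=(5,8) nearest=2 d=2 new=(5,8) → add node 24 parent=2 cost=8; rewire 12→24 (14<16)
26. q=(17,25) nearest=20 d=5 new=(15,25) → add node 25 parent=20 cost=23
27. q=(16,10) nearest=9 d=3 new=(16,10) → add node 26 parent=9 cost=15
28. q=(8,13) nearest=17 d=0 → coincident, reject
29. q=(17,11) nearest=26 d=1 new=(17,11) → add node 27 parent=26 cost=16
30. q=(11,0) nearest=7 d=1 new=(11,0) → add node 28 parent=7 cost=10

Path: 0 1 2 4 6 13 14 20 25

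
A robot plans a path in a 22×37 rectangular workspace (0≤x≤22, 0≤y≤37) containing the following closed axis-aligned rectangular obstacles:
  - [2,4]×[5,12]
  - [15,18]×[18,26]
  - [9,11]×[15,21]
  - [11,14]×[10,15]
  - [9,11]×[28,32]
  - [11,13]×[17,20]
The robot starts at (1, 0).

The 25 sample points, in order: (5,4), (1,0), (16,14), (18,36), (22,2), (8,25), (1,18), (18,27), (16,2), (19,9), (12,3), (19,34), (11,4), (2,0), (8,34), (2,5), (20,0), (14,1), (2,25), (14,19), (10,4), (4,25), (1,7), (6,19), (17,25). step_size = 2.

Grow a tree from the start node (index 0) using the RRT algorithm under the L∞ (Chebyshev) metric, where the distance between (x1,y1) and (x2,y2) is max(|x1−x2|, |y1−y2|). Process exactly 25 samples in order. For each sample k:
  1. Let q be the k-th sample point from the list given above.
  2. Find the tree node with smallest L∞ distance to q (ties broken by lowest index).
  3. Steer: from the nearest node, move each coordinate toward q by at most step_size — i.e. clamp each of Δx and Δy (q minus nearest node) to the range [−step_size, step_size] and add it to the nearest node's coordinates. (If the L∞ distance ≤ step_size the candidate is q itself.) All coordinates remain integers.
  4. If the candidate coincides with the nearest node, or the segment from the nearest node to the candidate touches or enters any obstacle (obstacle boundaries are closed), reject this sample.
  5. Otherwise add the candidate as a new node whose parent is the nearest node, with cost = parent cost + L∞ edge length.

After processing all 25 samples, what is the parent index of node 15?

Parent of node 15: 9

1. q=(5,4) nearest=0 d=4 new=(3,2) → add node 1 parent=0 cost=2
2. q=(1,0) nearest=0 d=0 → coincident, reject
3. q=(16,14) nearest=1 d=13 new=(5,4) → add node 2 parent=1 cost=4
4. q=(18,36) nearest=2 d=32 new=(7,6) → add node 3 parent=2 cost=6
5. q=(22,2) nearest=3 d=15 new=(9,4) → add node 4 parent=3 cost=8
6. q=(8,25) nearest=3 d=19 new=(8,8) → add node 5 parent=3 cost=8
7. q=(1,18) nearest=5 d=10 new=(6,10) → add node 6 parent=5 cost=10
8. q=(18,27) nearest=6 d=17 new=(8,12) → add node 7 parent=6 cost=12
9. q=(16,2) nearest=4 d=7 new=(11,2) → add node 8 parent=4 cost=10
10. q=(19,9) nearest=8 d=8 new=(13,4) → add node 9 parent=8 cost=12
11. q=(12,3) nearest=8 d=1 new=(12,3) → add node 10 parent=8 cost=11
12. q=(19,34) nearest=7 d=22 new=(10,14) → add node 11 parent=7 cost=14
13. q=(11,4) nearest=10 d=1 new=(11,4) → add node 12 parent=10 cost=12
14. q=(2,0) nearest=0 d=1 new=(2,0) → add node 13 parent=0 cost=1
15. q=(8,34) nearest=11 d=20 new=(8,16) → blocked by [9,11]×[15,21], reject
16. q=(2,5) nearest=1 d=3 new=(2,4) → add node 14 parent=1 cost=4
17. q=(20,0) nearest=9 d=7 new=(15,2) → add node 15 parent=9 cost=14
18. q=(14,1) nearest=15 d=1 new=(14,1) → add node 16 parent=15 cost=15
19. q=(2,25) nearest=11 d=11 new=(8,16) → blocked by [9,11]×[15,21], reject
20. q=(14,19) nearest=11 d=5 new=(12,16) → blocked by [9,11]×[15,21], reject
21. q=(10,4) nearest=4 d=1 new=(10,4) → add node 17 parent=4 cost=9
22. q=(4,25) nearest=11 d=11 new=(8,16) → blocked by [9,11]×[15,21], reject
23. q=(1,7) nearest=14 d=3 new=(1,6) → add node 18 parent=14 cost=6
24. q=(6,19) nearest=11 d=5 new=(8,16) → blocked by [9,11]×[15,21], reject
25. q=(17,25) nearest=11 d=11 new=(12,16) → blocked by [9,11]×[15,21], reject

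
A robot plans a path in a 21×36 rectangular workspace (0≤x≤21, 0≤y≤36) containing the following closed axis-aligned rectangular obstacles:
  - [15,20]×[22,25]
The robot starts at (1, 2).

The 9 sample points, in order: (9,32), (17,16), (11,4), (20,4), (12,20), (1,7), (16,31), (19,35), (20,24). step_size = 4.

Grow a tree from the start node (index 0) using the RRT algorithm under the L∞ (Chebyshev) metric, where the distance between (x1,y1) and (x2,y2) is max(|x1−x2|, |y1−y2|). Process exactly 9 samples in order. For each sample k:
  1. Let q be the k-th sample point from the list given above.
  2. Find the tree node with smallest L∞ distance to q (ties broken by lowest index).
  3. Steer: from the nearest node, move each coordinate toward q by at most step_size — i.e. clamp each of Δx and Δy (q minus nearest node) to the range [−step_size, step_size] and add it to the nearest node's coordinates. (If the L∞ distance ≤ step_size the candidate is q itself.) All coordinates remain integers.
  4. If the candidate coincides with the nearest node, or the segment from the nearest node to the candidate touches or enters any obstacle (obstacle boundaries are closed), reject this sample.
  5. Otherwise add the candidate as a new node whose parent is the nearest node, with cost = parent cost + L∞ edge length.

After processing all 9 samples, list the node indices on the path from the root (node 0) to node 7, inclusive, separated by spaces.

1. q=(9,32) nearest=0 d=30 new=(5,6) → add node 1 parent=0 cost=4
2. q=(17,16) nearest=1 d=12 new=(9,10) → add node 2 parent=1 cost=8
3. q=(11,4) nearest=1 d=6 new=(9,4) → add node 3 parent=1 cost=8
4. q=(20,4) nearest=2 d=11 new=(13,6) → add node 4 parent=2 cost=12
5. q=(12,20) nearest=2 d=10 new=(12,14) → add node 5 parent=2 cost=12
6. q=(1,7) nearest=1 d=4 new=(1,7) → add node 6 parent=1 cost=8
7. q=(16,31) nearest=5 d=17 new=(16,18) → add node 7 parent=5 cost=16
8. q=(19,35) nearest=7 d=17 new=(19,22) → blocked by [15,20]×[22,25], reject
9. q=(20,24) nearest=7 d=6 new=(20,22) → blocked by [15,20]×[22,25], reject

Path: 0 1 2 5 7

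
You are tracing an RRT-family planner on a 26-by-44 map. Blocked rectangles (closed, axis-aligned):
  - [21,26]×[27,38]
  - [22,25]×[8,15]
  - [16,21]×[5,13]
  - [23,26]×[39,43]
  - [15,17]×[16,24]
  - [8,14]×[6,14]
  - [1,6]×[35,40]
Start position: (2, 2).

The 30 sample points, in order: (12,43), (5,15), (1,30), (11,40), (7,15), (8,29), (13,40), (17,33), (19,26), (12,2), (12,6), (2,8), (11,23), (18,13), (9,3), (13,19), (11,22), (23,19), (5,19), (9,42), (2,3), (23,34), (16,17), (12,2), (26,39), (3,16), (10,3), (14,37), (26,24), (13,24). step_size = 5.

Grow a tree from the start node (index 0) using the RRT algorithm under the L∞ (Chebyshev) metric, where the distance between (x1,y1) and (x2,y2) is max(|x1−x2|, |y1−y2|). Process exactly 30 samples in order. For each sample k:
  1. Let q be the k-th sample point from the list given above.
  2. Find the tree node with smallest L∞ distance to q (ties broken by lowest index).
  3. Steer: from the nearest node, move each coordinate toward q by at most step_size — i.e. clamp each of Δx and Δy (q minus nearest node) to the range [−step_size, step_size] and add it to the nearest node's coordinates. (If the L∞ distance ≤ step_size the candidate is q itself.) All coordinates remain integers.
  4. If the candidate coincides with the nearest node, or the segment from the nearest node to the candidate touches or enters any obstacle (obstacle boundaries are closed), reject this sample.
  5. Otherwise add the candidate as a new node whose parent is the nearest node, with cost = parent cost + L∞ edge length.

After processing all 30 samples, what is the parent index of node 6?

Parent of node 6: 4

1. q=(12,43) nearest=0 d=41 new=(7,7) → add node 1 parent=0 cost=5
2. q=(5,15) nearest=1 d=8 new=(5,12) → add node 2 parent=1 cost=10
3. q=(1,30) nearest=2 d=18 new=(1,17) → add node 3 parent=2 cost=15
4. q=(11,40) nearest=3 d=23 new=(6,22) → add node 4 parent=3 cost=20
5. q=(7,15) nearest=2 d=3 new=(7,15) → add node 5 parent=2 cost=13
6. q=(8,29) nearest=4 d=7 new=(8,27) → add node 6 parent=4 cost=25
7. q=(13,40) nearest=6 d=13 new=(13,32) → add node 7 parent=6 cost=30
8. q=(17,33) nearest=7 d=4 new=(17,33) → add node 8 parent=7 cost=34
9. q=(19,26) nearest=7 d=6 new=(18,27) → add node 9 parent=7 cost=35
10. q=(12,2) nearest=1 d=5 new=(12,2) → blocked by [8,14]×[6,14], reject
11. q=(12,6) nearest=1 d=5 new=(12,6) → blocked by [8,14]×[6,14], reject
12. q=(2,8) nearest=2 d=4 new=(2,8) → add node 10 parent=2 cost=14
13. q=(11,23) nearest=6 d=4 new=(11,23) → add node 11 parent=6 cost=29
14. q=(18,13) nearest=11 d=10 new=(16,18) → blocked by [15,17]×[16,24], reject
15. q=(9,3) nearest=1 d=4 new=(9,3) → add node 12 parent=1 cost=9
16. q=(13,19) nearest=11 d=4 new=(13,19) → add node 13 parent=11 cost=33
17. q=(11,22) nearest=11 d=1 new=(11,22) → add node 14 parent=11 cost=30
18. q=(23,19) nearest=9 d=8 new=(23,22) → add node 15 parent=9 cost=40
19. q=(5,19) nearest=4 d=3 new=(5,19) → add node 16 parent=4 cost=23
20. q=(9,42) nearest=8 d=9 new=(12,38) → add node 17 parent=8 cost=39
21. q=(2,3) nearest=0 d=1 new=(2,3) → add node 18 parent=0 cost=1
22. q=(23,34) nearest=8 d=6 new=(22,34) → blocked by [21,26]×[27,38], reject
23. q=(16,17) nearest=13 d=3 new=(16,17) → blocked by [15,17]×[16,24], reject
24. q=(12,2) nearest=12 d=3 new=(12,2) → add node 19 parent=12 cost=12
25. q=(26,39) nearest=8 d=9 new=(22,38) → blocked by [21,26]×[27,38], reject
26. q=(3,16) nearest=3 d=2 new=(3,16) → add node 20 parent=3 cost=17
27. q=(10,3) nearest=12 d=1 new=(10,3) → add node 21 parent=12 cost=10
28. q=(14,37) nearest=17 d=2 new=(14,37) → add node 22 parent=17 cost=41
29. q=(26,24) nearest=15 d=3 new=(26,24) → add node 23 parent=15 cost=43
30. q=(13,24) nearest=11 d=2 new=(13,24) → add node 24 parent=11 cost=31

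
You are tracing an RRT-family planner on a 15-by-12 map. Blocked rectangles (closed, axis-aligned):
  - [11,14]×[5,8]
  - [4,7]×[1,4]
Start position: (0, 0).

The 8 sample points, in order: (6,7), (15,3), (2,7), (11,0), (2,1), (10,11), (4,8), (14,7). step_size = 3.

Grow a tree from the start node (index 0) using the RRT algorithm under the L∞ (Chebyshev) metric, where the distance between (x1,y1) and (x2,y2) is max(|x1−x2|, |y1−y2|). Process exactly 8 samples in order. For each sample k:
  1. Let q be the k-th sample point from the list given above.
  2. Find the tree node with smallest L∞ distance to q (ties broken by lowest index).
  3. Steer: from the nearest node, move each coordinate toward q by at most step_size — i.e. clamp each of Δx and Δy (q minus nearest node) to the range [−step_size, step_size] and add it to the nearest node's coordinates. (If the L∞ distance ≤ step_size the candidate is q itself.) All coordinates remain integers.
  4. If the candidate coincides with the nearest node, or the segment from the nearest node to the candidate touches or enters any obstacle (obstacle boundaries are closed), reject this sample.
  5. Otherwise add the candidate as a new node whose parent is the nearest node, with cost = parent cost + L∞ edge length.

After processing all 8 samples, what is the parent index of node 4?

1. q=(6,7) nearest=0 d=7 new=(3,3) → add node 1 parent=0 cost=3
2. q=(15,3) nearest=1 d=12 new=(6,3) → blocked by [4,7]×[1,4], reject
3. q=(2,7) nearest=1 d=4 new=(2,6) → add node 2 parent=1 cost=6
4. q=(11,0) nearest=1 d=8 new=(6,0) → blocked by [4,7]×[1,4], reject
5. q=(2,1) nearest=0 d=2 new=(2,1) → add node 3 parent=0 cost=2
6. q=(10,11) nearest=1 d=8 new=(6,6) → blocked by [4,7]×[1,4], reject
7. q=(4,8) nearest=2 d=2 new=(4,8) → add node 4 parent=2 cost=8
8. q=(14,7) nearest=4 d=10 new=(7,7) → add node 5 parent=4 cost=11

Parent of node 4: 2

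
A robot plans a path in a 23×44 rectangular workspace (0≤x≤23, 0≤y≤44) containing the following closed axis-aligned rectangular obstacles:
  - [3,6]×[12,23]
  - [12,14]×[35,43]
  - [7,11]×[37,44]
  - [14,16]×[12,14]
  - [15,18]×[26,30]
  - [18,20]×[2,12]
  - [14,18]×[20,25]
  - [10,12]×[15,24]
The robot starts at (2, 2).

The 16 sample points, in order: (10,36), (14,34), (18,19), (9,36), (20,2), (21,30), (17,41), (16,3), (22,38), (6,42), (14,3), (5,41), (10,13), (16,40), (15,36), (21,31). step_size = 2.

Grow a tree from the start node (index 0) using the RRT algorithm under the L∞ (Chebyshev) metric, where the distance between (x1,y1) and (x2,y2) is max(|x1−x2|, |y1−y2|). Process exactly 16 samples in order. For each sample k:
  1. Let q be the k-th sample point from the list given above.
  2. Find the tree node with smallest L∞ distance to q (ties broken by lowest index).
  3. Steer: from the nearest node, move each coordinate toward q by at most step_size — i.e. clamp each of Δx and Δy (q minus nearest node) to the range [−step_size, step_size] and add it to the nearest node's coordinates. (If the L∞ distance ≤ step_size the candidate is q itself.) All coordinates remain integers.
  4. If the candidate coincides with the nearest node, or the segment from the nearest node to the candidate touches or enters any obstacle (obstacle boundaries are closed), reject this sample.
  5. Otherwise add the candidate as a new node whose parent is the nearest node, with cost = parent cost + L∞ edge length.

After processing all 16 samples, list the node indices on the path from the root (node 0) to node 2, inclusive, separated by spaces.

Path: 0 1 2

1. q=(10,36) nearest=0 d=34 new=(4,4) → add node 1 parent=0 cost=2
2. q=(14,34) nearest=1 d=30 new=(6,6) → add node 2 parent=1 cost=4
3. q=(18,19) nearest=2 d=13 new=(8,8) → add node 3 parent=2 cost=6
4. q=(9,36) nearest=3 d=28 new=(9,10) → add node 4 parent=3 cost=8
5. q=(20,2) nearest=4 d=11 new=(11,8) → add node 5 parent=4 cost=10
6. q=(21,30) nearest=4 d=20 new=(11,12) → add node 6 parent=4 cost=10
7. q=(17,41) nearest=6 d=29 new=(13,14) → add node 7 parent=6 cost=12
8. q=(16,3) nearest=5 d=5 new=(13,6) → add node 8 parent=5 cost=12
9. q=(22,38) nearest=7 d=24 new=(15,16) → add node 9 parent=7 cost=14
10. q=(6,42) nearest=9 d=26 new=(13,18) → add node 10 parent=9 cost=16
11. q=(14,3) nearest=8 d=3 new=(14,4) → add node 11 parent=8 cost=14
12. q=(5,41) nearest=10 d=23 new=(11,20) → blocked by [10,12]×[15,24], reject
13. q=(10,13) nearest=6 d=1 new=(10,13) → add node 12 parent=6 cost=11
14. q=(16,40) nearest=10 d=22 new=(15,20) → blocked by [14,18]×[20,25], reject
15. q=(15,36) nearest=10 d=18 new=(15,20) → blocked by [14,18]×[20,25], reject
16. q=(21,31) nearest=10 d=13 new=(15,20) → blocked by [14,18]×[20,25], reject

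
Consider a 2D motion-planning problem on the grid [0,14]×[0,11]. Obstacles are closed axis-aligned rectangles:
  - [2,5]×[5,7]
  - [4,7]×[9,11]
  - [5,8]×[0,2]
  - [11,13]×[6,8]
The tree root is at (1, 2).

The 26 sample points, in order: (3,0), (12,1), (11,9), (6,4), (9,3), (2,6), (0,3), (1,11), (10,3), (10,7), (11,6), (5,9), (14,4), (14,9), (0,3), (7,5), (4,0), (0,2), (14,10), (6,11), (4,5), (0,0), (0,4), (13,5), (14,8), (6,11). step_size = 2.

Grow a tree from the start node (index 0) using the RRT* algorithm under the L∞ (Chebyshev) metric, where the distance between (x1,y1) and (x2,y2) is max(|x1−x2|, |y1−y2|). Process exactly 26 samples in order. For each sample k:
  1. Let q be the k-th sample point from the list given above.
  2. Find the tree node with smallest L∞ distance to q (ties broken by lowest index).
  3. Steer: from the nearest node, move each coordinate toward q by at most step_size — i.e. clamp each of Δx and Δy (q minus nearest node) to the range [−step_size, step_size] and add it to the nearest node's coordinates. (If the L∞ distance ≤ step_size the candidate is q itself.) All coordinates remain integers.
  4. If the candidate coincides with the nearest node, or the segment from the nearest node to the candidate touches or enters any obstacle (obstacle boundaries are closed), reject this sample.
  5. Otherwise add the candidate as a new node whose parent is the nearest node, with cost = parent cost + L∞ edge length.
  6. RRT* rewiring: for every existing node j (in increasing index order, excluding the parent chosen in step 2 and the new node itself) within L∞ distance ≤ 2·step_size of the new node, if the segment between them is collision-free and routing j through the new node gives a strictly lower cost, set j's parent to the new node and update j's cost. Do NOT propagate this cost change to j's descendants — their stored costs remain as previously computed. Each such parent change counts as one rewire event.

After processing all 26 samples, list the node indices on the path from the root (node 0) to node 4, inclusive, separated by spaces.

1. q=(3,0) nearest=0 d=2 new=(3,0) → add node 1 parent=0 cost=2
2. q=(12,1) nearest=1 d=9 new=(5,1) → blocked by [5,8]×[0,2], reject
3. q=(11,9) nearest=1 d=9 new=(5,2) → blocked by [5,8]×[0,2], reject
4. q=(6,4) nearest=1 d=4 new=(5,2) → blocked by [5,8]×[0,2], reject
5. q=(9,3) nearest=1 d=6 new=(5,2) → blocked by [5,8]×[0,2], reject
6. q=(2,6) nearest=0 d=4 new=(2,4) → add node 2 parent=0 cost=2
7. q=(0,3) nearest=0 d=1 new=(0,3) → add node 3 parent=0 cost=1
8. q=(1,11) nearest=2 d=7 new=(1,6) → add node 4 parent=2 cost=4
9. q=(10,3) nearest=1 d=7 new=(5,2) → blocked by [5,8]×[0,2], reject
10. q=(10,7) nearest=1 d=7 new=(5,2) → blocked by [5,8]×[0,2], reject
11. q=(11,6) nearest=1 d=8 new=(5,2) → blocked by [5,8]×[0,2], reject
12. q=(5,9) nearest=4 d=4 new=(3,8) → blocked by [2,5]×[5,7], reject
13. q=(14,4) nearest=1 d=11 new=(5,2) → blocked by [5,8]×[0,2], reject
14. q=(14,9) nearest=1 d=11 new=(5,2) → blocked by [5,8]×[0,2], reject
15. q=(0,3) nearest=3 d=0 → coincident, reject
16. q=(7,5) nearest=1 d=5 new=(5,2) → blocked by [5,8]×[0,2], reject
17. q=(4,0) nearest=1 d=1 new=(4,0) → add node 5 parent=1 cost=3
18. q=(0,2) nearest=0 d=1 new=(0,2) → add node 6 parent=0 cost=1
19. q=(14,10) nearest=5 d=10 new=(6,2) → blocked by [5,8]×[0,2], reject
20. q=(6,11) nearest=4 d=5 new=(3,8) → blocked by [2,5]×[5,7], reject
21. q=(4,5) nearest=2 d=2 new=(4,5) → blocked by [2,5]×[5,7], reject
22. q=(0,0) nearest=0 d=2 new=(0,0) → add node 7 parent=0 cost=2
23. q=(0,4) nearest=3 d=1 new=(0,4) → add node 8 parent=3 cost=2
24. q=(13,5) nearest=5 d=9 new=(6,2) → blocked by [5,8]×[0,2], reject
25. q=(14,8) nearest=5 d=10 new=(6,2) → blocked by [5,8]×[0,2], reject
26. q=(6,11) nearest=4 d=5 new=(3,8) → blocked by [2,5]×[5,7], reject

Path: 0 2 4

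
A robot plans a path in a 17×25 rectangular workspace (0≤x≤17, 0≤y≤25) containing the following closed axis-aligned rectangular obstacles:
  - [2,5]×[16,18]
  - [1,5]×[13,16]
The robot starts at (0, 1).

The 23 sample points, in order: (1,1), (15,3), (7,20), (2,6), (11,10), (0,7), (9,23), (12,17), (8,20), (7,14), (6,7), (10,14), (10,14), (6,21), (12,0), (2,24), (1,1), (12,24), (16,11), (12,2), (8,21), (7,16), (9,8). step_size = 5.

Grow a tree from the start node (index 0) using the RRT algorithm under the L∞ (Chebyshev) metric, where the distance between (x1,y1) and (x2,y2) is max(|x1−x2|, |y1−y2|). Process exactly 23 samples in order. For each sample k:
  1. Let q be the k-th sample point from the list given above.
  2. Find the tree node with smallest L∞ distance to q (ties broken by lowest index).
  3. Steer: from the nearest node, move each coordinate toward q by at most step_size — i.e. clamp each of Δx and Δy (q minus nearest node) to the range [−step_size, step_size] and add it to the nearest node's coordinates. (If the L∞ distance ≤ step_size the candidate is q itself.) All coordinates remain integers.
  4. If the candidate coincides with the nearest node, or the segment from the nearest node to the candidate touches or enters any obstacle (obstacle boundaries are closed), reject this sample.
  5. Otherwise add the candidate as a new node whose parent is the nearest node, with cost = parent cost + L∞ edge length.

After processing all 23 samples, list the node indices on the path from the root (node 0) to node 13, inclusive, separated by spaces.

1. q=(1,1) nearest=0 d=1 new=(1,1) → add node 1 parent=0 cost=1
2. q=(15,3) nearest=1 d=14 new=(6,3) → add node 2 parent=1 cost=6
3. q=(7,20) nearest=2 d=17 new=(7,8) → add node 3 parent=2 cost=11
4. q=(2,6) nearest=2 d=4 new=(2,6) → add node 4 parent=2 cost=10
5. q=(11,10) nearest=3 d=4 new=(11,10) → add node 5 parent=3 cost=15
6. q=(0,7) nearest=4 d=2 new=(0,7) → add node 6 parent=4 cost=12
7. q=(9,23) nearest=5 d=13 new=(9,15) → add node 7 parent=5 cost=20
8. q=(12,17) nearest=7 d=3 new=(12,17) → add node 8 parent=7 cost=23
9. q=(8,20) nearest=8 d=4 new=(8,20) → add node 9 parent=8 cost=27
10. q=(7,14) nearest=7 d=2 new=(7,14) → add node 10 parent=7 cost=22
11. q=(6,7) nearest=3 d=1 new=(6,7) → add node 11 parent=3 cost=12
12. q=(10,14) nearest=7 d=1 new=(10,14) → add node 12 parent=7 cost=21
13. q=(10,14) nearest=12 d=0 → coincident, reject
14. q=(6,21) nearest=9 d=2 new=(6,21) → add node 13 parent=9 cost=29
15. q=(12,0) nearest=2 d=6 new=(11,0) → add node 14 parent=2 cost=11
16. q=(2,24) nearest=13 d=4 new=(2,24) → add node 15 parent=13 cost=33
17. q=(1,1) nearest=1 d=0 → coincident, reject
18. q=(12,24) nearest=9 d=4 new=(12,24) → add node 16 parent=9 cost=31
19. q=(16,11) nearest=5 d=5 new=(16,11) → add node 17 parent=5 cost=20
20. q=(12,2) nearest=14 d=2 new=(12,2) → add node 18 parent=14 cost=13
21. q=(8,21) nearest=9 d=1 new=(8,21) → add node 19 parent=9 cost=28
22. q=(7,16) nearest=7 d=2 new=(7,16) → add node 20 parent=7 cost=22
23. q=(9,8) nearest=3 d=2 new=(9,8) → add node 21 parent=3 cost=13

Path: 0 1 2 3 5 7 8 9 13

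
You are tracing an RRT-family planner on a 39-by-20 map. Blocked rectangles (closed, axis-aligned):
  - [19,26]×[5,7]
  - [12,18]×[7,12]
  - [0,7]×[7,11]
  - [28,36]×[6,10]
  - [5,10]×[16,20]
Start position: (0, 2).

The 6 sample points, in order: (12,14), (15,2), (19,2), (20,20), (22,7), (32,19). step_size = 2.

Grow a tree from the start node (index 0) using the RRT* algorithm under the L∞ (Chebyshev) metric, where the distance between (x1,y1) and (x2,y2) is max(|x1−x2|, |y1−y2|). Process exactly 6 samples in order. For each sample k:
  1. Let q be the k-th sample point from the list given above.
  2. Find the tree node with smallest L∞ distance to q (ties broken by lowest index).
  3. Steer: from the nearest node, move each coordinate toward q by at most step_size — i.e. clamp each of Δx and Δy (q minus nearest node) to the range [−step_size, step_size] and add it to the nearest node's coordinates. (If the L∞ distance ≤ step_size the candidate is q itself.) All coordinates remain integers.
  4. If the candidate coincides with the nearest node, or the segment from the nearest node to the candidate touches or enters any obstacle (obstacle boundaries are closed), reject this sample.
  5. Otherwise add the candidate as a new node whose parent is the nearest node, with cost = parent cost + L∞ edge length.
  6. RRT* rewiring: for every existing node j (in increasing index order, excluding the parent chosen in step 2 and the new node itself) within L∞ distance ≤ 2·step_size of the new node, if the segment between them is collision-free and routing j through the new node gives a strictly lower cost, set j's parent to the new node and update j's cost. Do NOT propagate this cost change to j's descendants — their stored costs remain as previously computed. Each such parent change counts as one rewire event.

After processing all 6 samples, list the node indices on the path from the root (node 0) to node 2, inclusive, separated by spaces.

1. q=(12,14) nearest=0 d=12 new=(2,4) → add node 1 parent=0 cost=2
2. q=(15,2) nearest=1 d=13 new=(4,2) → add node 2 parent=1 cost=4
3. q=(19,2) nearest=2 d=15 new=(6,2) → add node 3 parent=2 cost=6
4. q=(20,20) nearest=1 d=18 new=(4,6) → add node 4 parent=1 cost=4
5. q=(22,7) nearest=3 d=16 new=(8,4) → add node 5 parent=3 cost=8
6. q=(32,19) nearest=5 d=24 new=(10,6) → add node 6 parent=5 cost=10

Path: 0 1 2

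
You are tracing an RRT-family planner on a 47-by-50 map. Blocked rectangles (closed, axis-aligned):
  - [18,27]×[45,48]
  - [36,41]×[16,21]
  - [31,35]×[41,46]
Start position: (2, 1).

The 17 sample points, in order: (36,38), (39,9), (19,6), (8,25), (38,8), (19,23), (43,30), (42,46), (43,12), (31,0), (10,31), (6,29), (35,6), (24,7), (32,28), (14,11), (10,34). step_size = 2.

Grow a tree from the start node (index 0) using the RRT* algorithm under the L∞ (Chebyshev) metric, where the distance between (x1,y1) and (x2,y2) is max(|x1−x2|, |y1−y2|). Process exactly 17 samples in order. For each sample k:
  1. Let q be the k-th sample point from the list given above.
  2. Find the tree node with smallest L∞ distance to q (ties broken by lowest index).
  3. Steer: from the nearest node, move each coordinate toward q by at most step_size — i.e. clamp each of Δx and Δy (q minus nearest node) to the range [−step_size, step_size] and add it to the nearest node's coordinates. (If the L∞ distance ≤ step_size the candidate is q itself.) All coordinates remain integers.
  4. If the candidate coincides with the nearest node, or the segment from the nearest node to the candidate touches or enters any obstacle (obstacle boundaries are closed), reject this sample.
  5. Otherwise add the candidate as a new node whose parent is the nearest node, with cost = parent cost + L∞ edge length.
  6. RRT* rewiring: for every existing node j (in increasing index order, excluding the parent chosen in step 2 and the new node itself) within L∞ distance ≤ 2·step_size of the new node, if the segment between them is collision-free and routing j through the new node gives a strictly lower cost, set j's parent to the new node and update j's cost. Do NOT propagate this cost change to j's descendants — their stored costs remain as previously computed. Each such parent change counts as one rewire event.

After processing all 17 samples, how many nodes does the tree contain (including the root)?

Node count: 18

1. q=(36,38) nearest=0 d=37 new=(4,3) → add node 1 parent=0 cost=2
2. q=(39,9) nearest=1 d=35 new=(6,5) → add node 2 parent=1 cost=4
3. q=(19,6) nearest=2 d=13 new=(8,6) → add node 3 parent=2 cost=6
4. q=(8,25) nearest=3 d=19 new=(8,8) → add node 4 parent=3 cost=8
5. q=(38,8) nearest=3 d=30 new=(10,8) → add node 5 parent=3 cost=8
6. q=(19,23) nearest=4 d=15 new=(10,10) → add node 6 parent=4 cost=10
7. q=(43,30) nearest=5 d=33 new=(12,10) → add node 7 parent=5 cost=10
8. q=(42,46) nearest=6 d=36 new=(12,12) → add node 8 parent=6 cost=12
9. q=(43,12) nearest=7 d=31 new=(14,12) → add node 9 parent=7 cost=12
10. q=(31,0) nearest=9 d=17 new=(16,10) → add node 10 parent=9 cost=14
11. q=(10,31) nearest=8 d=19 new=(10,14) → add node 11 parent=8 cost=14
12. q=(6,29) nearest=11 d=15 new=(8,16) → add node 12 parent=11 cost=16
13. q=(35,6) nearest=10 d=19 new=(18,8) → add node 13 parent=10 cost=16
14. q=(24,7) nearest=13 d=6 new=(20,7) → add node 14 parent=13 cost=18
15. q=(32,28) nearest=9 d=18 new=(16,14) → add node 15 parent=9 cost=14
16. q=(14,11) nearest=9 d=1 new=(14,11) → add node 16 parent=9 cost=13
17. q=(10,34) nearest=12 d=18 new=(10,18) → add node 17 parent=12 cost=18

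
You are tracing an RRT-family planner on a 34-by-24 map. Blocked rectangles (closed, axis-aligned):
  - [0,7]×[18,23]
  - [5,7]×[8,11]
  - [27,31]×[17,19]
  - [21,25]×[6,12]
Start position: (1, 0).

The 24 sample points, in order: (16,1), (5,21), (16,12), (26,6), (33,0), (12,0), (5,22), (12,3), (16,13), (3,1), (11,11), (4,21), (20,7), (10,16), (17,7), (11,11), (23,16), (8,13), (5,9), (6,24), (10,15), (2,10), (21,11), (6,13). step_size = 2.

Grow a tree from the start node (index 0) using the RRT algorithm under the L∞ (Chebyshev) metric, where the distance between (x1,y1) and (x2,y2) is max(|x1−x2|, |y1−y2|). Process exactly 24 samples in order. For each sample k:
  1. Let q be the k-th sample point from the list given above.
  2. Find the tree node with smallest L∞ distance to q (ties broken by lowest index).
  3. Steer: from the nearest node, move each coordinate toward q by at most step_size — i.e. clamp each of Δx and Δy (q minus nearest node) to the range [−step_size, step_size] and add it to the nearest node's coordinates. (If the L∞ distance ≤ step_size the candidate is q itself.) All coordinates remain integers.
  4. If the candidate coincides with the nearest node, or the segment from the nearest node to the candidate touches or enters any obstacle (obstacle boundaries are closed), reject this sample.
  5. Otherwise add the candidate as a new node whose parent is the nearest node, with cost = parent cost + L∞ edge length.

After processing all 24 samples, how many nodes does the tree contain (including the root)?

Node count: 23

1. q=(16,1) nearest=0 d=15 new=(3,1) → add node 1 parent=0 cost=2
2. q=(5,21) nearest=1 d=20 new=(5,3) → add node 2 parent=1 cost=4
3. q=(16,12) nearest=2 d=11 new=(7,5) → add node 3 parent=2 cost=6
4. q=(26,6) nearest=3 d=19 new=(9,6) → add node 4 parent=3 cost=8
5. q=(33,0) nearest=4 d=24 new=(11,4) → add node 5 parent=4 cost=10
6. q=(12,0) nearest=5 d=4 new=(12,2) → add node 6 parent=5 cost=12
7. q=(5,22) nearest=4 d=16 new=(7,8) → blocked by [5,7]×[8,11], reject
8. q=(12,3) nearest=5 d=1 new=(12,3) → add node 7 parent=5 cost=11
9. q=(16,13) nearest=4 d=7 new=(11,8) → add node 8 parent=4 cost=10
10. q=(3,1) nearest=1 d=0 → coincident, reject
11. q=(11,11) nearest=8 d=3 new=(11,10) → add node 9 parent=8 cost=12
12. q=(4,21) nearest=9 d=11 new=(9,12) → add node 10 parent=9 cost=14
13. q=(20,7) nearest=6 d=8 new=(14,4) → add node 11 parent=6 cost=14
14. q=(10,16) nearest=10 d=4 new=(10,14) → add node 12 parent=10 cost=16
15. q=(17,7) nearest=11 d=3 new=(16,6) → add node 13 parent=11 cost=16
16. q=(11,11) nearest=9 d=1 new=(11,11) → add node 14 parent=9 cost=13
17. q=(23,16) nearest=13 d=10 new=(18,8) → add node 15 parent=13 cost=18
18. q=(8,13) nearest=10 d=1 new=(8,13) → add node 16 parent=10 cost=15
19. q=(5,9) nearest=3 d=4 new=(5,7) → add node 17 parent=3 cost=8
20. q=(6,24) nearest=12 d=10 new=(8,16) → add node 18 parent=12 cost=18
21. q=(10,15) nearest=12 d=1 new=(10,15) → add node 19 parent=12 cost=17
22. q=(2,10) nearest=17 d=3 new=(3,9) → add node 20 parent=17 cost=10
23. q=(21,11) nearest=15 d=3 new=(20,10) → add node 21 parent=15 cost=20
24. q=(6,13) nearest=16 d=2 new=(6,13) → add node 22 parent=16 cost=17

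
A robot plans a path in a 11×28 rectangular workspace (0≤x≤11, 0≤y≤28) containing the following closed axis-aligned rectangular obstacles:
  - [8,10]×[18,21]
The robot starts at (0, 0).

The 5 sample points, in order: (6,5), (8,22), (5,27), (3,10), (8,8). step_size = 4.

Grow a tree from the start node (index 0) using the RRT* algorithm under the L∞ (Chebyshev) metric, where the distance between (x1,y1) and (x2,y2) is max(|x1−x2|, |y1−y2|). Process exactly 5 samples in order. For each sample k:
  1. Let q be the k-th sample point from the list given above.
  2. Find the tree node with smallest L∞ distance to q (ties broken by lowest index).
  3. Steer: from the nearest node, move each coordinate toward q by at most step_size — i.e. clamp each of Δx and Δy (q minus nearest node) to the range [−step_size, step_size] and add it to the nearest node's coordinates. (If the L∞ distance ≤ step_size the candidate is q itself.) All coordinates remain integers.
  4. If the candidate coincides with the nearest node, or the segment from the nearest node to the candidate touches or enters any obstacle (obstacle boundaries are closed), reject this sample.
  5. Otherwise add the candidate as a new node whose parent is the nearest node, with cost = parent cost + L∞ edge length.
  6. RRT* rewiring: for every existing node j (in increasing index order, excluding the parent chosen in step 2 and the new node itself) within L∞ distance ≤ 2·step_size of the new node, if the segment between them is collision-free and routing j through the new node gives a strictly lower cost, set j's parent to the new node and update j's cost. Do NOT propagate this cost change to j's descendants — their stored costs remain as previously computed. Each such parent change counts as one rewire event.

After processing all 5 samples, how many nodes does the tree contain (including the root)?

1. q=(6,5) nearest=0 d=6 new=(4,4) → add node 1 parent=0 cost=4
2. q=(8,22) nearest=1 d=18 new=(8,8) → add node 2 parent=1 cost=8
3. q=(5,27) nearest=2 d=19 new=(5,12) → add node 3 parent=2 cost=12
4. q=(3,10) nearest=3 d=2 new=(3,10) → add node 4 parent=3 cost=14
5. q=(8,8) nearest=2 d=0 → coincident, reject

Node count: 5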